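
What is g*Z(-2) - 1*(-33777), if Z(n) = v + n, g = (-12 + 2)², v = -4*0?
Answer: 33577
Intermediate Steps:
v = 0
g = 100 (g = (-10)² = 100)
Z(n) = n (Z(n) = 0 + n = n)
g*Z(-2) - 1*(-33777) = 100*(-2) - 1*(-33777) = -200 + 33777 = 33577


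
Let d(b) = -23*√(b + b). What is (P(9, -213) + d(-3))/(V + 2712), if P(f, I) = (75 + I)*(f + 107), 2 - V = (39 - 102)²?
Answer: 16008/1255 + 23*I*√6/1255 ≈ 12.755 + 0.044891*I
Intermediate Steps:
V = -3967 (V = 2 - (39 - 102)² = 2 - 1*(-63)² = 2 - 1*3969 = 2 - 3969 = -3967)
d(b) = -23*√2*√b
P(f, I) = (75 + I)*(107 + f)
(P(9, -213) + d(-3))/(V + 2712) = ((8025 + 75*9 + 107*(-213) - 213*9) - 23*√2*√(-3))/(-3967 + 2712) = ((8025 + 675 - 22791 - 1917) - 23*√2*I*√3)/(-1255) = (-16008 - 23*I*√6)*(-1/1255) = 16008/1255 + 23*I*√6/1255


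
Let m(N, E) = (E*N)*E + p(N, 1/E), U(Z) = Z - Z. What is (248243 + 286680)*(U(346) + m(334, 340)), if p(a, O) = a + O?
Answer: 7022281686118803/340 ≈ 2.0654e+13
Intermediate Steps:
p(a, O) = O + a
U(Z) = 0
m(N, E) = N + 1/E + N*E² (m(N, E) = (E*N)*E + (1/E + N) = N*E² + (N + 1/E) = N + 1/E + N*E²)
(248243 + 286680)*(U(346) + m(334, 340)) = (248243 + 286680)*(0 + (334 + 1/340 + 334*340²)) = 534923*(0 + (334 + 1/340 + 334*115600)) = 534923*(0 + (334 + 1/340 + 38610400)) = 534923*(0 + 13127649561/340) = 534923*(13127649561/340) = 7022281686118803/340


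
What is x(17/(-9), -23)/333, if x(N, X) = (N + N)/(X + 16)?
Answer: 34/20979 ≈ 0.0016207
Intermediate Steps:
x(N, X) = 2*N/(16 + X) (x(N, X) = (2*N)/(16 + X) = 2*N/(16 + X))
x(17/(-9), -23)/333 = (2*(17/(-9))/(16 - 23))/333 = (2*(17*(-1/9))/(-7))*(1/333) = (2*(-17/9)*(-1/7))*(1/333) = (34/63)*(1/333) = 34/20979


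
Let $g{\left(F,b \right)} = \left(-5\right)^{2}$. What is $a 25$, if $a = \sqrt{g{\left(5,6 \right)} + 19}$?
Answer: $50 \sqrt{11} \approx 165.83$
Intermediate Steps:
$g{\left(F,b \right)} = 25$
$a = 2 \sqrt{11}$ ($a = \sqrt{25 + 19} = \sqrt{44} = 2 \sqrt{11} \approx 6.6332$)
$a 25 = 2 \sqrt{11} \cdot 25 = 50 \sqrt{11}$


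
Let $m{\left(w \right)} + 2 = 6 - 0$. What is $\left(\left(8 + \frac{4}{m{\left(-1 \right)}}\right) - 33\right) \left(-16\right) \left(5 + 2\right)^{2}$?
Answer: $18816$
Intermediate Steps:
$m{\left(w \right)} = 4$ ($m{\left(w \right)} = -2 + \left(6 - 0\right) = -2 + \left(6 + 0\right) = -2 + 6 = 4$)
$\left(\left(8 + \frac{4}{m{\left(-1 \right)}}\right) - 33\right) \left(-16\right) \left(5 + 2\right)^{2} = \left(\left(8 + \frac{4}{4}\right) - 33\right) \left(-16\right) \left(5 + 2\right)^{2} = \left(\left(8 + 4 \cdot \frac{1}{4}\right) - 33\right) \left(-16\right) 7^{2} = \left(\left(8 + 1\right) - 33\right) \left(-16\right) 49 = \left(9 - 33\right) \left(-16\right) 49 = \left(-24\right) \left(-16\right) 49 = 384 \cdot 49 = 18816$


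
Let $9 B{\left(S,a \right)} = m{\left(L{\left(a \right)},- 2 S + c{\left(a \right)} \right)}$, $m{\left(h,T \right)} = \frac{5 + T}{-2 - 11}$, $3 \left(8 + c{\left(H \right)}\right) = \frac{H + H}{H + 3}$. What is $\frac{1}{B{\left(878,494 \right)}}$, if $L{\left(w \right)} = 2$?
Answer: $\frac{174447}{2621681} \approx 0.06654$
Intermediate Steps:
$c{\left(H \right)} = -8 + \frac{2 H}{3 \left(3 + H\right)}$ ($c{\left(H \right)} = -8 + \frac{\left(H + H\right) \frac{1}{H + 3}}{3} = -8 + \frac{2 H \frac{1}{3 + H}}{3} = -8 + \frac{2 H}{3 \left(3 + H\right)}$)
$m{\left(h,T \right)} = - \frac{5}{13} - \frac{T}{13}$ ($m{\left(h,T \right)} = \frac{5 + T}{-13} = \left(5 + T\right) \left(- \frac{1}{13}\right) = - \frac{5}{13} - \frac{T}{13}$)
$B{\left(S,a \right)} = - \frac{5}{117} + \frac{2 S}{117} - \frac{2 \left(-36 - 11 a\right)}{351 \left(3 + a\right)}$ ($B{\left(S,a \right)} = \frac{- \frac{5}{13} - \frac{- 2 S + \frac{2 \left(-36 - 11 a\right)}{3 \left(3 + a\right)}}{13}}{9} = \frac{- \frac{5}{13} + \left(\frac{2 S}{13} - \frac{2 \left(-36 - 11 a\right)}{39 \left(3 + a\right)}\right)}{9} = \frac{- \frac{5}{13} + \frac{2 S}{13} - \frac{2 \left(-36 - 11 a\right)}{39 \left(3 + a\right)}}{9} = - \frac{5}{117} + \frac{2 S}{117} - \frac{2 \left(-36 - 11 a\right)}{351 \left(3 + a\right)}$)
$\frac{1}{B{\left(878,494 \right)}} = \frac{1}{\frac{1}{351} \frac{1}{3 + 494} \left(27 + 7 \cdot 494 + 18 \cdot 878 + 6 \cdot 878 \cdot 494\right)} = \frac{1}{\frac{1}{351} \cdot \frac{1}{497} \left(27 + 3458 + 15804 + 2602392\right)} = \frac{1}{\frac{1}{351} \cdot \frac{1}{497} \cdot 2621681} = \frac{1}{\frac{2621681}{174447}} = \frac{174447}{2621681}$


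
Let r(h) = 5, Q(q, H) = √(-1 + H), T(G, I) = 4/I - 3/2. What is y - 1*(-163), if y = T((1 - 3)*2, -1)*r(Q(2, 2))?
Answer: 271/2 ≈ 135.50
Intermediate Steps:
T(G, I) = -3/2 + 4/I (T(G, I) = 4/I - 3*½ = 4/I - 3/2 = -3/2 + 4/I)
y = -55/2 (y = (-3/2 + 4/(-1))*5 = (-3/2 + 4*(-1))*5 = (-3/2 - 4)*5 = -11/2*5 = -55/2 ≈ -27.500)
y - 1*(-163) = -55/2 - 1*(-163) = -55/2 + 163 = 271/2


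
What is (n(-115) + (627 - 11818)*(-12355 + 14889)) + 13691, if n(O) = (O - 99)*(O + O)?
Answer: -28295083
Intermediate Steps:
n(O) = 2*O*(-99 + O) (n(O) = (-99 + O)*(2*O) = 2*O*(-99 + O))
(n(-115) + (627 - 11818)*(-12355 + 14889)) + 13691 = (2*(-115)*(-99 - 115) + (627 - 11818)*(-12355 + 14889)) + 13691 = (2*(-115)*(-214) - 11191*2534) + 13691 = (49220 - 28357994) + 13691 = -28308774 + 13691 = -28295083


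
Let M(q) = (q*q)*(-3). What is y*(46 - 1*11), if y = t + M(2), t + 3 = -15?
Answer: -1050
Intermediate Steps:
M(q) = -3*q**2 (M(q) = q**2*(-3) = -3*q**2)
t = -18 (t = -3 - 15 = -18)
y = -30 (y = -18 - 3*2**2 = -18 - 3*4 = -18 - 12 = -30)
y*(46 - 1*11) = -30*(46 - 1*11) = -30*(46 - 11) = -30*35 = -1050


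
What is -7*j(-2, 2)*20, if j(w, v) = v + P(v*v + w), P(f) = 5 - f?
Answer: -700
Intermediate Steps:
j(w, v) = 5 + v - w - v² (j(w, v) = v + (5 - (v*v + w)) = v + (5 - (v² + w)) = v + (5 - (w + v²)) = v + (5 + (-w - v²)) = v + (5 - w - v²) = 5 + v - w - v²)
-7*j(-2, 2)*20 = -7*(5 + 2 - 1*(-2) - 1*2²)*20 = -7*(5 + 2 + 2 - 1*4)*20 = -7*(5 + 2 + 2 - 4)*20 = -7*5*20 = -35*20 = -700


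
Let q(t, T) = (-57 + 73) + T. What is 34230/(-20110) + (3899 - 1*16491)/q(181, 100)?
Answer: -6429895/58319 ≈ -110.25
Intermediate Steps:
q(t, T) = 16 + T
34230/(-20110) + (3899 - 1*16491)/q(181, 100) = 34230/(-20110) + (3899 - 1*16491)/(16 + 100) = 34230*(-1/20110) + (3899 - 16491)/116 = -3423/2011 - 12592*1/116 = -3423/2011 - 3148/29 = -6429895/58319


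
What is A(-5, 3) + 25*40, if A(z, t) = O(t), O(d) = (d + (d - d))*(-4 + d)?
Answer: 997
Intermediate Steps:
O(d) = d*(-4 + d) (O(d) = (d + 0)*(-4 + d) = d*(-4 + d))
A(z, t) = t*(-4 + t)
A(-5, 3) + 25*40 = 3*(-4 + 3) + 25*40 = 3*(-1) + 1000 = -3 + 1000 = 997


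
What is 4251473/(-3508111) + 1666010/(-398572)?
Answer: -3769533051833/699117408746 ≈ -5.3918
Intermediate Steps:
4251473/(-3508111) + 1666010/(-398572) = 4251473*(-1/3508111) + 1666010*(-1/398572) = -4251473/3508111 - 833005/199286 = -3769533051833/699117408746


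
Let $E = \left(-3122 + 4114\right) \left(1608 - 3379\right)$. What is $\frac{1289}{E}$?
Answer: $- \frac{1289}{1756832} \approx -0.00073371$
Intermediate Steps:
$E = -1756832$ ($E = 992 \left(-1771\right) = -1756832$)
$\frac{1289}{E} = \frac{1289}{-1756832} = 1289 \left(- \frac{1}{1756832}\right) = - \frac{1289}{1756832}$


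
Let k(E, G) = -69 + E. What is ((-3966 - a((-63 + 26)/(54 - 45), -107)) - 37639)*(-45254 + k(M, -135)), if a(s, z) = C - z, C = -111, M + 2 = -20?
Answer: 1886397345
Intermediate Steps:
M = -22 (M = -2 - 20 = -22)
a(s, z) = -111 - z
((-3966 - a((-63 + 26)/(54 - 45), -107)) - 37639)*(-45254 + k(M, -135)) = ((-3966 - (-111 - 1*(-107))) - 37639)*(-45254 + (-69 - 22)) = ((-3966 - (-111 + 107)) - 37639)*(-45254 - 91) = ((-3966 - 1*(-4)) - 37639)*(-45345) = ((-3966 + 4) - 37639)*(-45345) = (-3962 - 37639)*(-45345) = -41601*(-45345) = 1886397345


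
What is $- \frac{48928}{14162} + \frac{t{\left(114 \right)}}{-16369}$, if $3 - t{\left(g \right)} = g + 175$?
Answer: $- \frac{398426050}{115908889} \approx -3.4374$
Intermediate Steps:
$t{\left(g \right)} = -172 - g$ ($t{\left(g \right)} = 3 - \left(g + 175\right) = 3 - \left(175 + g\right) = -172 - g$)
$- \frac{48928}{14162} + \frac{t{\left(114 \right)}}{-16369} = - \frac{48928}{14162} + \frac{-172 - 114}{-16369} = \left(-48928\right) \frac{1}{14162} + \left(-172 - 114\right) \left(- \frac{1}{16369}\right) = - \frac{24464}{7081} - - \frac{286}{16369} = - \frac{24464}{7081} + \frac{286}{16369} = - \frac{398426050}{115908889}$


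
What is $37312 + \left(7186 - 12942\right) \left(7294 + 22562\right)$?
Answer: $-171813824$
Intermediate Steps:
$37312 + \left(7186 - 12942\right) \left(7294 + 22562\right) = 37312 - 171851136 = -171813824$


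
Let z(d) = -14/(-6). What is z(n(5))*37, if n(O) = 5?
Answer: 259/3 ≈ 86.333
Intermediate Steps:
z(d) = 7/3 (z(d) = -14*(-⅙) = 7/3)
z(n(5))*37 = (7/3)*37 = 259/3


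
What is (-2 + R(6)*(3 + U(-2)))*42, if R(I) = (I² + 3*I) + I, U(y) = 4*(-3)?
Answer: -22764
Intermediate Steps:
U(y) = -12
R(I) = I² + 4*I
(-2 + R(6)*(3 + U(-2)))*42 = (-2 + (6*(4 + 6))*(3 - 12))*42 = (-2 + (6*10)*(-9))*42 = (-2 + 60*(-9))*42 = (-2 - 540)*42 = -542*42 = -22764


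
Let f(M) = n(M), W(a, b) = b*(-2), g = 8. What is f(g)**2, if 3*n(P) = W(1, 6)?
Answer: 16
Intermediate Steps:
W(a, b) = -2*b
n(P) = -4 (n(P) = (-2*6)/3 = (1/3)*(-12) = -4)
f(M) = -4
f(g)**2 = (-4)**2 = 16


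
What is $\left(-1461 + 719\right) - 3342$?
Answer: $-4084$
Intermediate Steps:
$\left(-1461 + 719\right) - 3342 = -742 - 3342 = -4084$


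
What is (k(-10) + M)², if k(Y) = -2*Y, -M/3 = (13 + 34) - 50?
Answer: 841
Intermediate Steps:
M = 9 (M = -3*((13 + 34) - 50) = -3*(47 - 50) = -3*(-3) = 9)
(k(-10) + M)² = (-2*(-10) + 9)² = (20 + 9)² = 29² = 841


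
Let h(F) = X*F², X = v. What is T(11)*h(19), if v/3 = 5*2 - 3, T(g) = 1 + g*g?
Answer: 924882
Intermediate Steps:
T(g) = 1 + g²
v = 21 (v = 3*(5*2 - 3) = 3*(10 - 3) = 3*7 = 21)
X = 21
h(F) = 21*F²
T(11)*h(19) = (1 + 11²)*(21*19²) = (1 + 121)*(21*361) = 122*7581 = 924882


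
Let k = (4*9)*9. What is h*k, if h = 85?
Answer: 27540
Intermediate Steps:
k = 324 (k = 36*9 = 324)
h*k = 85*324 = 27540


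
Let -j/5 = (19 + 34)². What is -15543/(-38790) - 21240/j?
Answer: 23160023/12106790 ≈ 1.9130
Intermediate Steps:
j = -14045 (j = -5*(19 + 34)² = -5*53² = -5*2809 = -14045)
-15543/(-38790) - 21240/j = -15543/(-38790) - 21240/(-14045) = -15543*(-1/38790) - 21240*(-1/14045) = 1727/4310 + 4248/2809 = 23160023/12106790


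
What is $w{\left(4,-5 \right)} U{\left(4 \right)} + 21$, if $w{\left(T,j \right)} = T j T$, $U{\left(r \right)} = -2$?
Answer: $181$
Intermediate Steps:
$w{\left(T,j \right)} = j T^{2}$
$w{\left(4,-5 \right)} U{\left(4 \right)} + 21 = - 5 \cdot 4^{2} \left(-2\right) + 21 = \left(-5\right) 16 \left(-2\right) + 21 = \left(-80\right) \left(-2\right) + 21 = 160 + 21 = 181$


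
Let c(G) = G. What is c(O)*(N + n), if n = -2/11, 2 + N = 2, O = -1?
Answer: 2/11 ≈ 0.18182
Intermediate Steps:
N = 0 (N = -2 + 2 = 0)
n = -2/11 (n = -2*1/11 = -2/11 ≈ -0.18182)
c(O)*(N + n) = -(0 - 2/11) = -1*(-2/11) = 2/11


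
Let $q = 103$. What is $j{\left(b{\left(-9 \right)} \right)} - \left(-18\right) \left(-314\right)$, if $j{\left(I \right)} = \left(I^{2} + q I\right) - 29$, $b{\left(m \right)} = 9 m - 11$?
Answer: $-6693$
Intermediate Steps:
$b{\left(m \right)} = -11 + 9 m$
$j{\left(I \right)} = -29 + I^{2} + 103 I$ ($j{\left(I \right)} = \left(I^{2} + 103 I\right) - 29 = -29 + I^{2} + 103 I$)
$j{\left(b{\left(-9 \right)} \right)} - \left(-18\right) \left(-314\right) = \left(-29 + \left(-11 + 9 \left(-9\right)\right)^{2} + 103 \left(-11 + 9 \left(-9\right)\right)\right) - \left(-18\right) \left(-314\right) = \left(-29 + \left(-11 - 81\right)^{2} + 103 \left(-11 - 81\right)\right) - 5652 = \left(-29 + \left(-92\right)^{2} + 103 \left(-92\right)\right) - 5652 = \left(-29 + 8464 - 9476\right) - 5652 = -1041 - 5652 = -6693$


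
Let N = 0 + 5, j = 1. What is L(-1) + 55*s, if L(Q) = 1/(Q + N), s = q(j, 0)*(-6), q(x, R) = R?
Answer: 1/4 ≈ 0.25000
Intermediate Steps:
N = 5
s = 0 (s = 0*(-6) = 0)
L(Q) = 1/(5 + Q) (L(Q) = 1/(Q + 5) = 1/(5 + Q))
L(-1) + 55*s = 1/(5 - 1) + 55*0 = 1/4 + 0 = 1/4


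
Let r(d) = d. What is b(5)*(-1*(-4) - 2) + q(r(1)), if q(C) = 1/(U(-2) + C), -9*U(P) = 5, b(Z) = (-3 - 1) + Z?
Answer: 17/4 ≈ 4.2500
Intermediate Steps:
b(Z) = -4 + Z
U(P) = -5/9 (U(P) = -1/9*5 = -5/9)
q(C) = 1/(-5/9 + C)
b(5)*(-1*(-4) - 2) + q(r(1)) = (-4 + 5)*(-1*(-4) - 2) + 9/(-5 + 9*1) = 1*(4 - 2) + 9/(-5 + 9) = 1*2 + 9/4 = 2 + 9*(1/4) = 2 + 9/4 = 17/4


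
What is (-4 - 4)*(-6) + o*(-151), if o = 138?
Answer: -20790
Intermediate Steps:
(-4 - 4)*(-6) + o*(-151) = (-4 - 4)*(-6) + 138*(-151) = -8*(-6) - 20838 = 48 - 20838 = -20790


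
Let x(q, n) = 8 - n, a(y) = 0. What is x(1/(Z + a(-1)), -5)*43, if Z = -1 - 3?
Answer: 559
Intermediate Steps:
Z = -4
x(1/(Z + a(-1)), -5)*43 = (8 - 1*(-5))*43 = (8 + 5)*43 = 13*43 = 559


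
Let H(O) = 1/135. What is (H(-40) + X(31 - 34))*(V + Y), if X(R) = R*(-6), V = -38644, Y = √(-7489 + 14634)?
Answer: -93943564/135 + 2431*√7145/135 ≈ -6.9436e+5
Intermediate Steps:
Y = √7145 ≈ 84.528
X(R) = -6*R
H(O) = 1/135
(H(-40) + X(31 - 34))*(V + Y) = (1/135 - 6*(31 - 34))*(-38644 + √7145) = (1/135 - 6*(-3))*(-38644 + √7145) = (1/135 + 18)*(-38644 + √7145) = 2431*(-38644 + √7145)/135 = -93943564/135 + 2431*√7145/135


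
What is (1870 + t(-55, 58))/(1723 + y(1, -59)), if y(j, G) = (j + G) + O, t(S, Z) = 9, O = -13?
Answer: 1879/1652 ≈ 1.1374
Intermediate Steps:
y(j, G) = -13 + G + j (y(j, G) = (j + G) - 13 = (G + j) - 13 = -13 + G + j)
(1870 + t(-55, 58))/(1723 + y(1, -59)) = (1870 + 9)/(1723 + (-13 - 59 + 1)) = 1879/(1723 - 71) = 1879/1652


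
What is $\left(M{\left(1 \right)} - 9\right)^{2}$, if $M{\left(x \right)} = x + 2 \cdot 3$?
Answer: $4$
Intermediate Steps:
$M{\left(x \right)} = 6 + x$ ($M{\left(x \right)} = x + 6 = 6 + x$)
$\left(M{\left(1 \right)} - 9\right)^{2} = \left(\left(6 + 1\right) - 9\right)^{2} = \left(7 - 9\right)^{2} = \left(-2\right)^{2} = 4$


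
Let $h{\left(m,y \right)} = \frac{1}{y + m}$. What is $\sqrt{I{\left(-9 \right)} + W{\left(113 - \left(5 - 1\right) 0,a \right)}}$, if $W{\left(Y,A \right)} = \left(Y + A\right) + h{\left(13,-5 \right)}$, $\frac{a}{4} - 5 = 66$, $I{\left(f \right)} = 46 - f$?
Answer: $\frac{\sqrt{7234}}{4} \approx 21.263$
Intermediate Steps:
$a = 284$ ($a = 20 + 4 \cdot 66 = 20 + 264 = 284$)
$h{\left(m,y \right)} = \frac{1}{m + y}$
$W{\left(Y,A \right)} = \frac{1}{8} + A + Y$ ($W{\left(Y,A \right)} = \left(Y + A\right) + \frac{1}{13 - 5} = \left(A + Y\right) + \frac{1}{8} = \frac{1}{8} + A + Y$)
$\sqrt{I{\left(-9 \right)} + W{\left(113 - \left(5 - 1\right) 0,a \right)}} = \sqrt{\left(46 - -9\right) + \left(\frac{1}{8} + 284 + \left(113 - \left(5 - 1\right) 0\right)\right)} = \sqrt{\left(46 + 9\right) + \left(\frac{1}{8} + 284 + \left(113 - 4 \cdot 0\right)\right)} = \sqrt{55 + \left(\frac{1}{8} + 284 + \left(113 - 0\right)\right)} = \sqrt{55 + \left(\frac{1}{8} + 284 + \left(113 + 0\right)\right)} = \sqrt{55 + \left(\frac{1}{8} + 284 + 113\right)} = \sqrt{55 + \frac{3177}{8}} = \sqrt{\frac{3617}{8}} = \frac{\sqrt{7234}}{4}$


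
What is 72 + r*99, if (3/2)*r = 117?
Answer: 7794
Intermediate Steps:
r = 78 (r = (⅔)*117 = 78)
72 + r*99 = 72 + 78*99 = 72 + 7722 = 7794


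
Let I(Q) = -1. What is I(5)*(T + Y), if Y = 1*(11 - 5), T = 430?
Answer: -436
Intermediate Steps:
Y = 6 (Y = 1*6 = 6)
I(5)*(T + Y) = -(430 + 6) = -1*436 = -436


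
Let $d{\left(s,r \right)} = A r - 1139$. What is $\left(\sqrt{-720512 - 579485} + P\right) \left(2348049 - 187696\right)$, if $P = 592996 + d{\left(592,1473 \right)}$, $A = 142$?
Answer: $1730492441119 + 2160353 i \sqrt{1299997} \approx 1.7305 \cdot 10^{12} + 2.4632 \cdot 10^{9} i$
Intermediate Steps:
$d{\left(s,r \right)} = -1139 + 142 r$ ($d{\left(s,r \right)} = 142 r - 1139 = -1139 + 142 r$)
$P = 801023$ ($P = 592996 + \left(-1139 + 142 \cdot 1473\right) = 592996 + \left(-1139 + 209166\right) = 592996 + 208027 = 801023$)
$\left(\sqrt{-720512 - 579485} + P\right) \left(2348049 - 187696\right) = \left(\sqrt{-720512 - 579485} + 801023\right) \left(2348049 - 187696\right) = \left(\sqrt{-1299997} + 801023\right) 2160353 = \left(i \sqrt{1299997} + 801023\right) 2160353 = \left(801023 + i \sqrt{1299997}\right) 2160353 = 1730492441119 + 2160353 i \sqrt{1299997}$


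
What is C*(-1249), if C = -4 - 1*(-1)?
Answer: 3747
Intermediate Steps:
C = -3 (C = -4 + 1 = -3)
C*(-1249) = -3*(-1249) = 3747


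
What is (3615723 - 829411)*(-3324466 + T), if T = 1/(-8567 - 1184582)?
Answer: -11052138601634341720/1193149 ≈ -9.2630e+12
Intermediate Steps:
T = -1/1193149 (T = 1/(-1193149) = -1/1193149 ≈ -8.3812e-7)
(3615723 - 829411)*(-3324466 + T) = (3615723 - 829411)*(-3324466 - 1/1193149) = 2786312*(-3966583283435/1193149) = -11052138601634341720/1193149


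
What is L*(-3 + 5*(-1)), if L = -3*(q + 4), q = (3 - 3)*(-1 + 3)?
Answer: 96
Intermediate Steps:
q = 0 (q = 0*2 = 0)
L = -12 (L = -3*(0 + 4) = -3*4 = -12)
L*(-3 + 5*(-1)) = -12*(-3 + 5*(-1)) = -12*(-3 - 5) = -12*(-8) = 96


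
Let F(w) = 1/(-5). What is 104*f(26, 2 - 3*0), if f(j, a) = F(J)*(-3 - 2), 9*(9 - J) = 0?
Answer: 104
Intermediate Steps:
J = 9 (J = 9 - ⅑*0 = 9 + 0 = 9)
F(w) = -⅕ (F(w) = 1*(-⅕) = -⅕)
f(j, a) = 1 (f(j, a) = -(-3 - 2)/5 = -⅕*(-5) = 1)
104*f(26, 2 - 3*0) = 104*1 = 104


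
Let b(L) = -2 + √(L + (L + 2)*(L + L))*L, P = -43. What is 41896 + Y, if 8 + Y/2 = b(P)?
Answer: 41876 - 774*√43 ≈ 36801.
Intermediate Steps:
b(L) = -2 + L*√(L + 2*L*(2 + L)) (b(L) = -2 + √(L + (2 + L)*(2*L))*L = -2 + √(L + 2*L*(2 + L))*L = -2 + L*√(L + 2*L*(2 + L)))
Y = -20 - 774*√43 (Y = -16 + 2*(-2 - 43*9*√43) = -16 + 2*(-2 - 387*√43) = -16 + (-4 - 774*√43) = -20 - 774*√43 ≈ -5095.5)
41896 + Y = 41896 + (-20 - 774*√43) = 41876 - 774*√43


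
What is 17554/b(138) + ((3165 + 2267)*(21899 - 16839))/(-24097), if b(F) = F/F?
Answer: 395512818/24097 ≈ 16413.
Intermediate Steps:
b(F) = 1
17554/b(138) + ((3165 + 2267)*(21899 - 16839))/(-24097) = 17554/1 + ((3165 + 2267)*(21899 - 16839))/(-24097) = 17554*1 + (5432*5060)*(-1/24097) = 17554 + 27485920*(-1/24097) = 17554 - 27485920/24097 = 395512818/24097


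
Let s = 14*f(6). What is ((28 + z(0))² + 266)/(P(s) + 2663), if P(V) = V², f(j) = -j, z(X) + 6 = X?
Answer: 750/9719 ≈ 0.077168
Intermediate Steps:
z(X) = -6 + X
s = -84 (s = 14*(-1*6) = 14*(-6) = -84)
((28 + z(0))² + 266)/(P(s) + 2663) = ((28 + (-6 + 0))² + 266)/((-84)² + 2663) = ((28 - 6)² + 266)/(7056 + 2663) = (22² + 266)/9719 = (484 + 266)*(1/9719) = 750*(1/9719) = 750/9719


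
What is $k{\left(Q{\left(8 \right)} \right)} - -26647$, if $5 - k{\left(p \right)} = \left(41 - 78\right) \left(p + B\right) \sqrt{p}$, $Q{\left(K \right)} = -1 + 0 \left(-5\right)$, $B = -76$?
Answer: $26652 - 2849 i \approx 26652.0 - 2849.0 i$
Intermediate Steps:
$Q{\left(K \right)} = -1$ ($Q{\left(K \right)} = -1 + 0 = -1$)
$k{\left(p \right)} = 5 - \sqrt{p} \left(2812 - 37 p\right)$ ($k{\left(p \right)} = 5 - \left(41 - 78\right) \left(p - 76\right) \sqrt{p} = 5 - - 37 \left(-76 + p\right) \sqrt{p} = 5 - \left(2812 - 37 p\right) \sqrt{p} = 5 - \sqrt{p} \left(2812 - 37 p\right)$)
$k{\left(Q{\left(8 \right)} \right)} - -26647 = \left(5 - 2812 \sqrt{-1} + 37 \left(-1\right)^{\frac{3}{2}}\right) - -26647 = \left(5 - 2812 i + 37 \left(- i\right)\right) + 26647 = \left(5 - 2812 i - 37 i\right) + 26647 = \left(5 - 2849 i\right) + 26647 = 26652 - 2849 i$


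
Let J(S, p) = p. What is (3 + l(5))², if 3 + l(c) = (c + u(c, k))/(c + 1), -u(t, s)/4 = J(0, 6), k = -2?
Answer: 361/36 ≈ 10.028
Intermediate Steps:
u(t, s) = -24 (u(t, s) = -4*6 = -24)
l(c) = -3 + (-24 + c)/(1 + c) (l(c) = -3 + (c - 24)/(c + 1) = -3 + (-24 + c)/(1 + c))
(3 + l(5))² = (3 + (-27 - 2*5)/(1 + 5))² = (3 + (-27 - 10)/6)² = (3 + (⅙)*(-37))² = (3 - 37/6)² = (-19/6)² = 361/36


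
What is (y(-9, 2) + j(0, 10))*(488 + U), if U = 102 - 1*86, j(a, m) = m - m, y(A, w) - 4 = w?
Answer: 3024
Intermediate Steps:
y(A, w) = 4 + w
j(a, m) = 0
U = 16 (U = 102 - 86 = 16)
(y(-9, 2) + j(0, 10))*(488 + U) = ((4 + 2) + 0)*(488 + 16) = (6 + 0)*504 = 6*504 = 3024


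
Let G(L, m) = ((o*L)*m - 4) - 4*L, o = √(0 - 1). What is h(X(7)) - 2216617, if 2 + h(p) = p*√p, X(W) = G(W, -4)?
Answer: -2216619 + 8*(-8 - 7*I)^(3/2) ≈ -2.2169e+6 + 131.11*I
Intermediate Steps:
o = I (o = √(-1) = I ≈ 1.0*I)
G(L, m) = -4 - 4*L + I*L*m (G(L, m) = ((I*L)*m - 4) - 4*L = (I*L*m - 4) - 4*L = (-4 + I*L*m) - 4*L = -4 - 4*L + I*L*m)
X(W) = -4 - 4*W - 4*I*W (X(W) = -4 - 4*W + I*W*(-4) = -4 - 4*W - 4*I*W)
h(p) = -2 + p^(3/2) (h(p) = -2 + p*√p = -2 + p^(3/2))
h(X(7)) - 2216617 = (-2 + (-4 - 4*7 - 4*I*7)^(3/2)) - 2216617 = (-2 + (-4 - 28 - 28*I)^(3/2)) - 2216617 = (-2 + (-32 - 28*I)^(3/2)) - 2216617 = -2216619 + (-32 - 28*I)^(3/2)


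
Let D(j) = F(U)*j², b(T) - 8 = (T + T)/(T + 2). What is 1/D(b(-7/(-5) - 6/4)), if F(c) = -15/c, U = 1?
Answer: -361/337500 ≈ -0.0010696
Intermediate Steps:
b(T) = 8 + 2*T/(2 + T) (b(T) = 8 + (T + T)/(T + 2) = 8 + (2*T)/(2 + T) = 8 + 2*T/(2 + T))
D(j) = -15*j² (D(j) = (-15/1)*j² = (-15*1)*j² = -15*j²)
1/D(b(-7/(-5) - 6/4)) = 1/(-15*4*(8 + 5*(-7/(-5) - 6/4))²/(2 + (-7/(-5) - 6/4))²) = 1/(-15*4*(8 + 5*(-7*(-⅕) - 6*¼))²/(2 + (-7*(-⅕) - 6*¼))²) = 1/(-15*4*(8 + 5*(7/5 - 3/2))²/(2 + (7/5 - 3/2))²) = 1/(-15*4*(8 + 5*(-⅒))²/(2 - ⅒)²) = 1/(-15*400*(8 - ½)²/361) = 1/(-15*(2*(10/19)*(15/2))²) = 1/(-15*(150/19)²) = 1/(-15*22500/361) = 1/(-337500/361) = -361/337500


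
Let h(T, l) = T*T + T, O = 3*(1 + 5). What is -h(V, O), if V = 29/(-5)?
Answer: -696/25 ≈ -27.840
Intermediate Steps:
V = -29/5 (V = 29*(-1/5) = -29/5 ≈ -5.8000)
O = 18 (O = 3*6 = 18)
h(T, l) = T + T**2 (h(T, l) = T**2 + T = T + T**2)
-h(V, O) = -(-29)*(1 - 29/5)/5 = -(-29)*(-24)/(5*5) = -1*696/25 = -696/25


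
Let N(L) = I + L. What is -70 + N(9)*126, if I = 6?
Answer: 1820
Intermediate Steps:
N(L) = 6 + L
-70 + N(9)*126 = -70 + (6 + 9)*126 = -70 + 15*126 = -70 + 1890 = 1820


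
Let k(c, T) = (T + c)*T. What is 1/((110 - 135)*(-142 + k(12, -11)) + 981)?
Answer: 1/4806 ≈ 0.00020807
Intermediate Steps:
k(c, T) = T*(T + c)
1/((110 - 135)*(-142 + k(12, -11)) + 981) = 1/((110 - 135)*(-142 - 11*(-11 + 12)) + 981) = 1/(-25*(-142 - 11*1) + 981) = 1/(-25*(-142 - 11) + 981) = 1/(-25*(-153) + 981) = 1/(3825 + 981) = 1/4806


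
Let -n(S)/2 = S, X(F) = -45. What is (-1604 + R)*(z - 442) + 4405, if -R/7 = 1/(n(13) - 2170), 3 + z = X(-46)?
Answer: 867819055/1098 ≈ 7.9036e+5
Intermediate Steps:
n(S) = -2*S
z = -48 (z = -3 - 45 = -48)
R = 7/2196 (R = -7/(-2*13 - 2170) = -7/(-26 - 2170) = -7/(-2196) = -7*(-1/2196) = 7/2196 ≈ 0.0031876)
(-1604 + R)*(z - 442) + 4405 = (-1604 + 7/2196)*(-48 - 442) + 4405 = -3522377/2196*(-490) + 4405 = 862982365/1098 + 4405 = 867819055/1098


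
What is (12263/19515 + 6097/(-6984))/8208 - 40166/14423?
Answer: -14977940833740743/5378293306385280 ≈ -2.7849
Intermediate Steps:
(12263/19515 + 6097/(-6984))/8208 - 40166/14423 = (12263*(1/19515) + 6097*(-1/6984))*(1/8208) - 40166*1/14423 = (12263/19515 - 6097/6984)*(1/8208) - 40166/14423 = -11112721/45430920*1/8208 - 40166/14423 = -11112721/372896991360 - 40166/14423 = -14977940833740743/5378293306385280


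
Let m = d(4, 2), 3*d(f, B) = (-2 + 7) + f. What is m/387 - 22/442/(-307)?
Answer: 69266/8752263 ≈ 0.0079141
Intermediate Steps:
d(f, B) = 5/3 + f/3 (d(f, B) = ((-2 + 7) + f)/3 = (5 + f)/3 = 5/3 + f/3)
m = 3 (m = 5/3 + (⅓)*4 = 5/3 + 4/3 = 3)
m/387 - 22/442/(-307) = 3/387 - 22/442/(-307) = 3*(1/387) - 22*1/442*(-1/307) = 1/129 - 11/221*(-1/307) = 1/129 + 11/67847 = 69266/8752263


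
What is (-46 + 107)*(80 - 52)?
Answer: 1708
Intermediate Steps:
(-46 + 107)*(80 - 52) = 61*28 = 1708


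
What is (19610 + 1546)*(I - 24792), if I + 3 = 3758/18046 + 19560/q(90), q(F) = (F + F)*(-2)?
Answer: -4743464099284/9023 ≈ -5.2571e+8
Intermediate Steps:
q(F) = -4*F (q(F) = (2*F)*(-2) = -4*F)
I = -1546319/27069 (I = -3 + (3758/18046 + 19560/((-4*90))) = -3 + (3758*(1/18046) + 19560/(-360)) = -3 + (1879/9023 + 19560*(-1/360)) = -3 + (1879/9023 - 163/3) = -3 - 1465112/27069 = -1546319/27069 ≈ -57.125)
(19610 + 1546)*(I - 24792) = (19610 + 1546)*(-1546319/27069 - 24792) = 21156*(-672640967/27069) = -4743464099284/9023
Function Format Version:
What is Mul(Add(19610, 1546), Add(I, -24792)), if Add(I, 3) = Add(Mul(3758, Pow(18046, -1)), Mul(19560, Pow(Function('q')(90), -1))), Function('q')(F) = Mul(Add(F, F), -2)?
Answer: Rational(-4743464099284, 9023) ≈ -5.2571e+8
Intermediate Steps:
Function('q')(F) = Mul(-4, F) (Function('q')(F) = Mul(Mul(2, F), -2) = Mul(-4, F))
I = Rational(-1546319, 27069) (I = Add(-3, Add(Mul(3758, Pow(18046, -1)), Mul(19560, Pow(Mul(-4, 90), -1)))) = Add(-3, Add(Mul(3758, Rational(1, 18046)), Mul(19560, Pow(-360, -1)))) = Add(-3, Add(Rational(1879, 9023), Mul(19560, Rational(-1, 360)))) = Add(-3, Add(Rational(1879, 9023), Rational(-163, 3))) = Add(-3, Rational(-1465112, 27069)) = Rational(-1546319, 27069) ≈ -57.125)
Mul(Add(19610, 1546), Add(I, -24792)) = Mul(Add(19610, 1546), Add(Rational(-1546319, 27069), -24792)) = Mul(21156, Rational(-672640967, 27069)) = Rational(-4743464099284, 9023)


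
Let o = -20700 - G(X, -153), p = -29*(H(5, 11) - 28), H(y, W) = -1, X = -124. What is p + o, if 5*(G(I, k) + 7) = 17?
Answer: -99277/5 ≈ -19855.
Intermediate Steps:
G(I, k) = -18/5 (G(I, k) = -7 + (⅕)*17 = -7 + 17/5 = -18/5)
p = 841 (p = -29*(-1 - 28) = -29*(-29) = 841)
o = -103482/5 (o = -20700 - 1*(-18/5) = -20700 + 18/5 = -103482/5 ≈ -20696.)
p + o = 841 - 103482/5 = -99277/5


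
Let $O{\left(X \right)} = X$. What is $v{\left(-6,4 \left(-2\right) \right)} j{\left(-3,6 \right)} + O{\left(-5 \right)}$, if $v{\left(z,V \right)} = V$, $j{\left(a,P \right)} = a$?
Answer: $19$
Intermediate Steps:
$v{\left(-6,4 \left(-2\right) \right)} j{\left(-3,6 \right)} + O{\left(-5 \right)} = 4 \left(-2\right) \left(-3\right) - 5 = \left(-8\right) \left(-3\right) - 5 = 24 - 5 = 19$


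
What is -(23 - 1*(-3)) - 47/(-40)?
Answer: -993/40 ≈ -24.825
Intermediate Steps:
-(23 - 1*(-3)) - 47/(-40) = -(23 + 3) - 47*(-1/40) = -1*26 + 47/40 = -26 + 47/40 = -993/40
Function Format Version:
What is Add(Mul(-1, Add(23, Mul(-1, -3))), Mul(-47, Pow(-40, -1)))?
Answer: Rational(-993, 40) ≈ -24.825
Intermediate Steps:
Add(Mul(-1, Add(23, Mul(-1, -3))), Mul(-47, Pow(-40, -1))) = Add(Mul(-1, Add(23, 3)), Mul(-47, Rational(-1, 40))) = Add(Mul(-1, 26), Rational(47, 40)) = Add(-26, Rational(47, 40)) = Rational(-993, 40)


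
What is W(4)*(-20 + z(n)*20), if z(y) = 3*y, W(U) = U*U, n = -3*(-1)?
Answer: 2560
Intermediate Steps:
n = 3
W(U) = U**2
W(4)*(-20 + z(n)*20) = 4**2*(-20 + (3*3)*20) = 16*(-20 + 9*20) = 16*(-20 + 180) = 16*160 = 2560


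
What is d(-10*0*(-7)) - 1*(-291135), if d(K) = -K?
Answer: 291135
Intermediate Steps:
d(-10*0*(-7)) - 1*(-291135) = -(-10*0)*(-7) - 1*(-291135) = -0*(-7) + 291135 = -1*0 + 291135 = 0 + 291135 = 291135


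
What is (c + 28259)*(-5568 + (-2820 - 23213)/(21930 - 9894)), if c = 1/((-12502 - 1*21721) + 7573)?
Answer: -50489849923887869/320759400 ≈ -1.5741e+8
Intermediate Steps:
c = -1/26650 (c = 1/((-12502 - 21721) + 7573) = 1/(-34223 + 7573) = 1/(-26650) = -1/26650 ≈ -3.7523e-5)
(c + 28259)*(-5568 + (-2820 - 23213)/(21930 - 9894)) = (-1/26650 + 28259)*(-5568 + (-2820 - 23213)/(21930 - 9894)) = 753102349*(-5568 - 26033/12036)/26650 = (753102349/26650)*(-67042481/12036) = -50489849923887869/320759400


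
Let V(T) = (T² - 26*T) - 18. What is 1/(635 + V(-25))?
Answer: 1/1892 ≈ 0.00052854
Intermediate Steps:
V(T) = -18 + T² - 26*T
1/(635 + V(-25)) = 1/(635 + (-18 + (-25)² - 26*(-25))) = 1/(635 + (-18 + 625 + 650)) = 1/(635 + 1257) = 1/1892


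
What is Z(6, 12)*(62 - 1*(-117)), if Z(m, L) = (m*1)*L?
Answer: 12888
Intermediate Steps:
Z(m, L) = L*m (Z(m, L) = m*L = L*m)
Z(6, 12)*(62 - 1*(-117)) = (12*6)*(62 - 1*(-117)) = 72*(62 + 117) = 72*179 = 12888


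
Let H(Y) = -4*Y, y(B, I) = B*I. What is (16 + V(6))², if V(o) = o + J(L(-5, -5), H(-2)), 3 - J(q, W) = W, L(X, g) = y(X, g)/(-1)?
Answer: 289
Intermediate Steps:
L(X, g) = -X*g (L(X, g) = (X*g)/(-1) = (X*g)*(-1) = -X*g)
J(q, W) = 3 - W
V(o) = -5 + o (V(o) = o + (3 - (-4)*(-2)) = o + (3 - 1*8) = o + (3 - 8) = o - 5 = -5 + o)
(16 + V(6))² = (16 + (-5 + 6))² = (16 + 1)² = 17² = 289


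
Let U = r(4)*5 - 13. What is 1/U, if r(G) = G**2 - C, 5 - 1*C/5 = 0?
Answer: -1/58 ≈ -0.017241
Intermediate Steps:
C = 25 (C = 25 - 5*0 = 25 + 0 = 25)
r(G) = -25 + G**2 (r(G) = G**2 - 1*25 = G**2 - 25 = -25 + G**2)
U = -58 (U = (-25 + 4**2)*5 - 13 = (-25 + 16)*5 - 13 = -9*5 - 13 = -45 - 13 = -58)
1/U = 1/(-58) = -1/58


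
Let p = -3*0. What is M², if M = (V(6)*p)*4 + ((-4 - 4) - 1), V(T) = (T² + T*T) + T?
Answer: 81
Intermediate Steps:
V(T) = T + 2*T² (V(T) = (T² + T²) + T = 2*T² + T = T + 2*T²)
p = 0
M = -9 (M = ((6*(1 + 2*6))*0)*4 + ((-4 - 4) - 1) = ((6*(1 + 12))*0)*4 + (-8 - 1) = ((6*13)*0)*4 - 9 = (78*0)*4 - 9 = 0*4 - 9 = 0 - 9 = -9)
M² = (-9)² = 81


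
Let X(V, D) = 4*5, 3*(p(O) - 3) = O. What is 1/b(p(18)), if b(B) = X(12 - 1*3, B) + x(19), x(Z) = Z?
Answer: 1/39 ≈ 0.025641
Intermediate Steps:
p(O) = 3 + O/3
X(V, D) = 20
b(B) = 39 (b(B) = 20 + 19 = 39)
1/b(p(18)) = 1/39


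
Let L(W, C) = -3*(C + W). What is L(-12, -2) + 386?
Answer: 428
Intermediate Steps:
L(W, C) = -3*C - 3*W
L(-12, -2) + 386 = (-3*(-2) - 3*(-12)) + 386 = (6 + 36) + 386 = 42 + 386 = 428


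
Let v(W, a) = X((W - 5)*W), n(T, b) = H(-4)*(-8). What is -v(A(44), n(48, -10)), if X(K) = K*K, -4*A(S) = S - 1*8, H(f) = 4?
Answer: -15876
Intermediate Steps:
A(S) = 2 - S/4 (A(S) = -(S - 1*8)/4 = -(S - 8)/4 = -(-8 + S)/4 = 2 - S/4)
X(K) = K**2
n(T, b) = -32 (n(T, b) = 4*(-8) = -32)
v(W, a) = W**2*(-5 + W)**2 (v(W, a) = ((W - 5)*W)**2 = ((-5 + W)*W)**2 = (W*(-5 + W))**2 = W**2*(-5 + W)**2)
-v(A(44), n(48, -10)) = -(2 - 1/4*44)**2*(-5 + (2 - 1/4*44))**2 = -(2 - 11)**2*(-5 + (2 - 11))**2 = -(-9)**2*(-5 - 9)**2 = -81*(-14)**2 = -81*196 = -1*15876 = -15876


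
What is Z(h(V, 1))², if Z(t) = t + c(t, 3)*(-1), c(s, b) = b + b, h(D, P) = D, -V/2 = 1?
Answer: 64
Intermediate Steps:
V = -2 (V = -2*1 = -2)
c(s, b) = 2*b
Z(t) = -6 + t (Z(t) = t + (2*3)*(-1) = t + 6*(-1) = t - 6 = -6 + t)
Z(h(V, 1))² = (-6 - 2)² = (-8)² = 64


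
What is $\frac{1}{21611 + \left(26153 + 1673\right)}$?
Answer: $\frac{1}{49437} \approx 2.0228 \cdot 10^{-5}$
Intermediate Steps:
$\frac{1}{21611 + \left(26153 + 1673\right)} = \frac{1}{21611 + 27826} = \frac{1}{49437}$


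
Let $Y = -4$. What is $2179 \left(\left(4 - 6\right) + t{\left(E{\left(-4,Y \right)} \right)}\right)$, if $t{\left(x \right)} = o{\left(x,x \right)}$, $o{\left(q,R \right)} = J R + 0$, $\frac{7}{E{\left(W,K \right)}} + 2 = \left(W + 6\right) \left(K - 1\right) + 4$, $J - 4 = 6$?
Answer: $- \frac{93697}{4} \approx -23424.0$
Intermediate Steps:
$J = 10$ ($J = 4 + 6 = 10$)
$E{\left(W,K \right)} = \frac{7}{2 + \left(-1 + K\right) \left(6 + W\right)}$ ($E{\left(W,K \right)} = \frac{7}{-2 + \left(\left(W + 6\right) \left(K - 1\right) + 4\right)} = \frac{7}{-2 + \left(\left(6 + W\right) \left(-1 + K\right) + 4\right)} = \frac{7}{-2 + \left(\left(-1 + K\right) \left(6 + W\right) + 4\right)} = \frac{7}{-2 + \left(4 + \left(-1 + K\right) \left(6 + W\right)\right)} = \frac{7}{2 + \left(-1 + K\right) \left(6 + W\right)}$)
$o{\left(q,R \right)} = 10 R$ ($o{\left(q,R \right)} = 10 R + 0 = 10 R$)
$t{\left(x \right)} = 10 x$
$2179 \left(\left(4 - 6\right) + t{\left(E{\left(-4,Y \right)} \right)}\right) = 2179 \left(\left(4 - 6\right) + 10 \frac{7}{-4 - -4 + 6 \left(-4\right) - -16}\right) = 2179 \left(-2 + 10 \frac{7}{-4 + 4 - 24 + 16}\right) = 2179 \left(-2 + 10 \frac{7}{-8}\right) = 2179 \left(-2 + 10 \cdot 7 \left(- \frac{1}{8}\right)\right) = 2179 \left(-2 + 10 \left(- \frac{7}{8}\right)\right) = 2179 \left(-2 - \frac{35}{4}\right) = 2179 \left(- \frac{43}{4}\right) = - \frac{93697}{4}$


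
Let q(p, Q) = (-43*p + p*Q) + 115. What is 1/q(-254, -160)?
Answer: 1/51677 ≈ 1.9351e-5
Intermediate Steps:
q(p, Q) = 115 - 43*p + Q*p (q(p, Q) = (-43*p + Q*p) + 115 = 115 - 43*p + Q*p)
1/q(-254, -160) = 1/(115 - 43*(-254) - 160*(-254)) = 1/(115 + 10922 + 40640) = 1/51677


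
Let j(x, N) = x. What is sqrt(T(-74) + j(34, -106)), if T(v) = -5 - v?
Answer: sqrt(103) ≈ 10.149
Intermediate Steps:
sqrt(T(-74) + j(34, -106)) = sqrt((-5 - 1*(-74)) + 34) = sqrt((-5 + 74) + 34) = sqrt(69 + 34) = sqrt(103)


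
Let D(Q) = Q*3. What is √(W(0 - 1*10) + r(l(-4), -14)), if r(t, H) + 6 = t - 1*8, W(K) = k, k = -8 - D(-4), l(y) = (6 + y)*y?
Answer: 3*I*√2 ≈ 4.2426*I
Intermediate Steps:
l(y) = y*(6 + y)
D(Q) = 3*Q
k = 4 (k = -8 - 3*(-4) = -8 - 1*(-12) = -8 + 12 = 4)
W(K) = 4
r(t, H) = -14 + t (r(t, H) = -6 + (t - 1*8) = -6 + (t - 8) = -6 + (-8 + t) = -14 + t)
√(W(0 - 1*10) + r(l(-4), -14)) = √(4 + (-14 - 4*(6 - 4))) = √(4 + (-14 - 4*2)) = √(4 + (-14 - 8)) = √(4 - 22) = √(-18) = 3*I*√2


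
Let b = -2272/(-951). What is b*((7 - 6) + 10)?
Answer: 24992/951 ≈ 26.280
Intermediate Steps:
b = 2272/951 (b = -2272*(-1/951) = 2272/951 ≈ 2.3891)
b*((7 - 6) + 10) = 2272*((7 - 6) + 10)/951 = 2272*(1 + 10)/951 = (2272/951)*11 = 24992/951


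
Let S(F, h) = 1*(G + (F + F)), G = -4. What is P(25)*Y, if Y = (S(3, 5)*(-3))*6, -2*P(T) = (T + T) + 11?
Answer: 1098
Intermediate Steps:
S(F, h) = -4 + 2*F (S(F, h) = 1*(-4 + (F + F)) = 1*(-4 + 2*F) = -4 + 2*F)
P(T) = -11/2 - T (P(T) = -((T + T) + 11)/2 = -(2*T + 11)/2 = -(11 + 2*T)/2 = -11/2 - T)
Y = -36 (Y = ((-4 + 2*3)*(-3))*6 = ((-4 + 6)*(-3))*6 = (2*(-3))*6 = -6*6 = -36)
P(25)*Y = (-11/2 - 1*25)*(-36) = (-11/2 - 25)*(-36) = -61/2*(-36) = 1098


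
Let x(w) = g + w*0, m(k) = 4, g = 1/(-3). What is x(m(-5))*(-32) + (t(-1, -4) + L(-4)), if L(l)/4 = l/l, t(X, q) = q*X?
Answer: 56/3 ≈ 18.667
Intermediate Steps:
g = -⅓ ≈ -0.33333
t(X, q) = X*q
L(l) = 4 (L(l) = 4*(l/l) = 4*1 = 4)
x(w) = -⅓ (x(w) = -⅓ + w*0 = -⅓ + 0 = -⅓)
x(m(-5))*(-32) + (t(-1, -4) + L(-4)) = -⅓*(-32) + (-1*(-4) + 4) = 32/3 + (4 + 4) = 32/3 + 8 = 56/3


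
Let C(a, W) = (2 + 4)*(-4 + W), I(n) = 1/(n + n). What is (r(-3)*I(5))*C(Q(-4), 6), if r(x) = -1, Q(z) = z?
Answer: -6/5 ≈ -1.2000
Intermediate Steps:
I(n) = 1/(2*n)
C(a, W) = -24 + 6*W (C(a, W) = 6*(-4 + W) = -24 + 6*W)
(r(-3)*I(5))*C(Q(-4), 6) = (-1/(2*5))*(-24 + 6*6) = (-1/(2*5))*(-24 + 36) = -1*⅒*12 = -⅒*12 = -6/5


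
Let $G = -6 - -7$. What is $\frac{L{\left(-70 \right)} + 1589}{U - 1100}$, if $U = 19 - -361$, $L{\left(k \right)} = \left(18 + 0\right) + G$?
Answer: $- \frac{67}{30} \approx -2.2333$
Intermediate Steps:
$G = 1$ ($G = -6 + 7 = 1$)
$L{\left(k \right)} = 19$ ($L{\left(k \right)} = \left(18 + 0\right) + 1 = 18 + 1 = 19$)
$U = 380$ ($U = 19 + 361 = 380$)
$\frac{L{\left(-70 \right)} + 1589}{U - 1100} = \frac{19 + 1589}{380 - 1100} = \frac{1608}{-720} = 1608 \left(- \frac{1}{720}\right) = - \frac{67}{30}$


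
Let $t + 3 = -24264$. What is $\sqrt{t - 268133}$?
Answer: $20 i \sqrt{731} \approx 540.74 i$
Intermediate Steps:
$t = -24267$ ($t = -3 - 24264 = -24267$)
$\sqrt{t - 268133} = \sqrt{-24267 - 268133} = \sqrt{-292400} = 20 i \sqrt{731}$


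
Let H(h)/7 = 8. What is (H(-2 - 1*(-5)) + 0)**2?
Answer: 3136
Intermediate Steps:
H(h) = 56 (H(h) = 7*8 = 56)
(H(-2 - 1*(-5)) + 0)**2 = (56 + 0)**2 = 56**2 = 3136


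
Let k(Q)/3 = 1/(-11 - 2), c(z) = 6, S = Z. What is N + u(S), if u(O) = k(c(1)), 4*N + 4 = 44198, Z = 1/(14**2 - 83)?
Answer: 287255/26 ≈ 11048.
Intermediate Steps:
Z = 1/113 (Z = 1/(196 - 83) = 1/113 ≈ 0.0088496)
S = 1/113 ≈ 0.0088496
N = 22097/2 (N = -1 + (1/4)*44198 = -1 + 22099/2 = 22097/2 ≈ 11049.)
k(Q) = -3/13 (k(Q) = 3/(-11 - 2) = 3/(-13) = 3*(-1/13) = -3/13)
u(O) = -3/13
N + u(S) = 22097/2 - 3/13 = 287255/26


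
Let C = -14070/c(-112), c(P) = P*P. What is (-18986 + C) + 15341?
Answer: -3266925/896 ≈ -3646.1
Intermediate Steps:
c(P) = P²
C = -1005/896 (C = -14070/((-112)²) = -14070/12544 = -14070*1/12544 = -1005/896 ≈ -1.1217)
(-18986 + C) + 15341 = (-18986 - 1005/896) + 15341 = -17012461/896 + 15341 = -3266925/896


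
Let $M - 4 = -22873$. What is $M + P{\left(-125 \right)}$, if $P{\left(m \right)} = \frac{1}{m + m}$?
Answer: $- \frac{5717251}{250} \approx -22869.0$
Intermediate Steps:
$M = -22869$ ($M = 4 - 22873 = -22869$)
$P{\left(m \right)} = \frac{1}{2 m}$
$M + P{\left(-125 \right)} = -22869 + \frac{1}{2 \left(-125\right)} = -22869 + \frac{1}{2} \left(- \frac{1}{125}\right) = -22869 - \frac{1}{250} = - \frac{5717251}{250}$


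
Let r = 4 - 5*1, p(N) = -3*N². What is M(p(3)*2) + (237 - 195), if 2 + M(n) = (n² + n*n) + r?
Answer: 5871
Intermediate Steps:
r = -1 (r = 4 - 5 = -1)
M(n) = -3 + 2*n² (M(n) = -2 + ((n² + n*n) - 1) = -2 + ((n² + n²) - 1) = -2 + (2*n² - 1) = -2 + (-1 + 2*n²) = -3 + 2*n²)
M(p(3)*2) + (237 - 195) = (-3 + 2*(-3*3²*2)²) + (237 - 195) = (-3 + 2*(-3*9*2)²) + 42 = (-3 + 2*(-27*2)²) + 42 = (-3 + 2*(-54)²) + 42 = (-3 + 2*2916) + 42 = (-3 + 5832) + 42 = 5829 + 42 = 5871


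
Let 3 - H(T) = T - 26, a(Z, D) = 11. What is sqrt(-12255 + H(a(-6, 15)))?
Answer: I*sqrt(12237) ≈ 110.62*I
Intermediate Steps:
H(T) = 29 - T (H(T) = 3 - (T - 26) = 3 - (-26 + T) = 3 + (26 - T) = 29 - T)
sqrt(-12255 + H(a(-6, 15))) = sqrt(-12255 + (29 - 1*11)) = sqrt(-12255 + (29 - 11)) = sqrt(-12255 + 18) = sqrt(-12237) = I*sqrt(12237)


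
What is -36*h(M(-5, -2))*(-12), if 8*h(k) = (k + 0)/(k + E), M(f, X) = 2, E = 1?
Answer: 36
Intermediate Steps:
h(k) = k/(8*(1 + k)) (h(k) = ((k + 0)/(k + 1))/8 = (k/(1 + k))/8 = k/(8*(1 + k)))
-36*h(M(-5, -2))*(-12) = -9*2/(2*(1 + 2))*(-12) = -9*2/(2*3)*(-12) = -36*1/12*(-12) = -3*(-12) = 36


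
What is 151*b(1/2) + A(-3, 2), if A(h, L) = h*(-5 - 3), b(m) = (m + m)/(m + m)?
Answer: 175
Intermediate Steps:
b(m) = 1 (b(m) = (2*m)/((2*m)) = (2*m)*(1/(2*m)) = 1)
A(h, L) = -8*h (A(h, L) = h*(-8) = -8*h)
151*b(1/2) + A(-3, 2) = 151*1 - 8*(-3) = 151 + 24 = 175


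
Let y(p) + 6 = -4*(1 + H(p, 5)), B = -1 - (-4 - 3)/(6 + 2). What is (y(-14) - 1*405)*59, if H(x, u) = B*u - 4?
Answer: -46787/2 ≈ -23394.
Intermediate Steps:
B = -⅛ (B = -1 - (-7)/8 = -1 - 1*(-7/8) = -1 + 7/8 = -⅛ ≈ -0.12500)
H(x, u) = -4 - u/8 (H(x, u) = -u/8 - 4 = -4 - u/8)
y(p) = 17/2 (y(p) = -6 - 4*(1 + (-4 - ⅛*5)) = -6 - 4*(1 + (-4 - 5/8)) = -6 - 4*(1 - 37/8) = -6 - 4*(-29/8) = -6 + 29/2 = 17/2)
(y(-14) - 1*405)*59 = (17/2 - 1*405)*59 = (17/2 - 405)*59 = -793/2*59 = -46787/2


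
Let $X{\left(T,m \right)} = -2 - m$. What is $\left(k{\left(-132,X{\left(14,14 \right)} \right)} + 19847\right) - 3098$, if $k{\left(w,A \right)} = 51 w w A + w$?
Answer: $-14201367$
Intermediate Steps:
$k{\left(w,A \right)} = w + 51 A w^{2}$ ($k{\left(w,A \right)} = 51 w^{2} A + w = 51 A w^{2} + w = w + 51 A w^{2}$)
$\left(k{\left(-132,X{\left(14,14 \right)} \right)} + 19847\right) - 3098 = \left(- 132 \left(1 + 51 \left(-2 - 14\right) \left(-132\right)\right) + 19847\right) - 3098 = \left(- 132 \left(1 + 51 \left(-16\right) \left(-132\right)\right) + 19847\right) - 3098 = \left(- 132 \left(1 + 107712\right) + 19847\right) - 3098 = \left(\left(-132\right) 107713 + 19847\right) - 3098 = \left(-14218116 + 19847\right) - 3098 = -14198269 - 3098 = -14201367$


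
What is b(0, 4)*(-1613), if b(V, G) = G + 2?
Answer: -9678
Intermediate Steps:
b(V, G) = 2 + G
b(0, 4)*(-1613) = (2 + 4)*(-1613) = 6*(-1613) = -9678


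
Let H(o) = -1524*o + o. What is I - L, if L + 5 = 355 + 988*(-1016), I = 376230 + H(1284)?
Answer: -575844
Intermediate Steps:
H(o) = -1523*o
I = -1579302 (I = 376230 - 1523*1284 = 376230 - 1955532 = -1579302)
L = -1003458 (L = -5 + (355 + 988*(-1016)) = -5 + (355 - 1003808) = -5 - 1003453 = -1003458)
I - L = -1579302 - 1*(-1003458) = -1579302 + 1003458 = -575844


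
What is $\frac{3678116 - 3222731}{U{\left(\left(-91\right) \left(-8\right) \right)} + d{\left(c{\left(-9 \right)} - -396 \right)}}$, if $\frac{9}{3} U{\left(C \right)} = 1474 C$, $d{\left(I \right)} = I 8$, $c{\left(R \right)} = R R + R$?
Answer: $\frac{1366155}{1084304} \approx 1.2599$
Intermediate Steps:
$c{\left(R \right)} = R + R^{2}$ ($c{\left(R \right)} = R^{2} + R = R + R^{2}$)
$d{\left(I \right)} = 8 I$
$U{\left(C \right)} = \frac{1474 C}{3}$
$\frac{3678116 - 3222731}{U{\left(\left(-91\right) \left(-8\right) \right)} + d{\left(c{\left(-9 \right)} - -396 \right)}} = \frac{3678116 - 3222731}{\frac{1474 \left(\left(-91\right) \left(-8\right)\right)}{3} + 8 \left(- 9 \left(1 - 9\right) - -396\right)} = \frac{455385}{\frac{1474}{3} \cdot 728 + 8 \left(\left(-9\right) \left(-8\right) + 396\right)} = \frac{455385}{\frac{1073072}{3} + 8 \left(72 + 396\right)} = \frac{455385}{\frac{1073072}{3} + 8 \cdot 468} = \frac{455385}{\frac{1073072}{3} + 3744} = \frac{455385}{\frac{1084304}{3}} = 455385 \cdot \frac{3}{1084304} = \frac{1366155}{1084304}$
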